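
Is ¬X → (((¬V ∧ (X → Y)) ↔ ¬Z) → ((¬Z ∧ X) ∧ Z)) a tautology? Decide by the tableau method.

Not valid

Assume the negation and expand:
Initial set: {F (¬X → (((¬V ∧ (X → Y)) ↔ ¬Z) → ((¬Z ∧ X) ∧ Z)))}.
F (¬X → (((¬V ∧ (X → Y)) ↔ ¬Z) → ((¬Z ∧ X) ∧ Z))): α-rule — add T ¬X, F (((¬V ∧ (X → Y)) ↔ ¬Z) → ((¬Z ∧ X) ∧ Z)).
F (((¬V ∧ (X → Y)) ↔ ¬Z) → ((¬Z ∧ X) ∧ Z)): α-rule — add T ((¬V ∧ (X → Y)) ↔ ¬Z), F ((¬Z ∧ X) ∧ Z).
T ((¬V ∧ (X → Y)) ↔ ¬Z): β-rule — branch into T (¬V ∧ (X → Y)), T ¬Z  //  F (¬V ∧ (X → Y)), F ¬Z.
  branch 1 (add T (¬V ∧ (X → Y)), T ¬Z):
    T (¬V ∧ (X → Y)): α-rule — add T ¬V, T (X → Y).
    F ((¬Z ∧ X) ∧ Z): β-rule — branch into F (¬Z ∧ X)  //  F Z.
      branch 1.1 (add F (¬Z ∧ X)):
        T (X → Y): β-rule — branch into F X  //  T Y.
          branch 1.1.1 (add F X):
            F (¬Z ∧ X): β-rule — branch into F ¬Z  //  F X.
              branch 1.1.1.1 (add F ¬Z):
                × closes — contains both Z and ¬Z.
              branch 1.1.1.2 (add F X):
                ○ open, literals {V=false, X=false, Z=false}.
          branch 1.1.2 (add T Y):
            F (¬Z ∧ X): β-rule — branch into F ¬Z  //  F X.
              branch 1.1.2.1 (add F ¬Z):
                × closes — contains both Z and ¬Z.
              branch 1.1.2.2 (add F X):
                ○ open, literals {V=false, X=false, Y=true, Z=false}.
      branch 1.2 (add F Z):
        T (X → Y): β-rule — branch into F X  //  T Y.
          branch 1.2.1 (add F X):
            ○ open, literals {V=false, X=false, Z=false}.
          branch 1.2.2 (add T Y):
            ○ open, literals {V=false, X=false, Y=true, Z=false}.
  branch 2 (add F (¬V ∧ (X → Y)), F ¬Z):
    F ((¬Z ∧ X) ∧ Z): β-rule — branch into F (¬Z ∧ X)  //  F Z.
      branch 2.1 (add F (¬Z ∧ X)):
        F (¬V ∧ (X → Y)): β-rule — branch into F ¬V  //  F (X → Y).
          branch 2.1.1 (add F ¬V):
            F (¬Z ∧ X): β-rule — branch into F ¬Z  //  F X.
              branch 2.1.1.1 (add F ¬Z):
                ○ open, literals {V=true, X=false, Z=true}.
              branch 2.1.1.2 (add F X):
                ○ open, literals {V=true, X=false, Z=true}.
          branch 2.1.2 (add F (X → Y)):
            F (X → Y): α-rule — add T X, F Y.
            × closes — contains both X and ¬X.
      branch 2.2 (add F Z):
        × closes — contains both Z and ¬Z.
4 branches closed, 6 open.
An open branch gives a countermodel: V=false, X=false, Z=false (unmentioned atoms arbitrary); under it the original formula is false.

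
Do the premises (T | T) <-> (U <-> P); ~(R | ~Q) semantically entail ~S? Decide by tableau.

Initial set: {((T | T) <-> (U <-> P)); ~(R | ~Q); ~~S}.
~(R | ~Q): α-rule — add ~R, ~~Q.
((T | T) <-> (U <-> P)): β-rule — branch into (T | T), (U <-> P)  //  ~(T | T), ~(U <-> P).
  branch 1 (add (T | T), (U <-> P)):
    (T | T): β-rule — branch into T  //  T.
      branch 1.1 (add T):
        (U <-> P): β-rule — branch into U, P  //  ~U, ~P.
          branch 1.1.1 (add U, P):
            ○ open, literals {P=T, Q=T, R=F, S=T, T=T, U=T}.
          branch 1.1.2 (add ~U, ~P):
            ○ open, literals {P=F, Q=T, R=F, S=T, T=T, U=F}.
      branch 1.2 (add T):
        (U <-> P): β-rule — branch into U, P  //  ~U, ~P.
          branch 1.2.1 (add U, P):
            ○ open, literals {P=T, Q=T, R=F, S=T, T=T, U=T}.
          branch 1.2.2 (add ~U, ~P):
            ○ open, literals {P=F, Q=T, R=F, S=T, T=T, U=F}.
  branch 2 (add ~(T | T), ~(U <-> P)):
    ~(T | T): α-rule — add ~T, ~T.
    ~(U <-> P): β-rule — branch into U, ~P  //  ~U, P.
      branch 2.1 (add U, ~P):
        ○ open, literals {P=F, Q=T, R=F, S=T, T=F, U=T}.
      branch 2.2 (add ~U, P):
        ○ open, literals {P=T, Q=T, R=F, S=T, T=F, U=F}.
0 branches closed, 6 open.
An open branch gives a countermodel: P=T, Q=T, R=F, S=T, T=T, U=T (unmentioned atoms arbitrary); the premises hold there but the conclusion fails.

No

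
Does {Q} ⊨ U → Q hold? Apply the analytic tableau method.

Initial set: {Q; ¬(U → Q)}.
¬(U → Q): α-rule — add U, ¬Q.
× closes — contains both Q and ¬Q.
All 1 branch closes.
Every branch closed, so the premises entail the conclusion.

Yes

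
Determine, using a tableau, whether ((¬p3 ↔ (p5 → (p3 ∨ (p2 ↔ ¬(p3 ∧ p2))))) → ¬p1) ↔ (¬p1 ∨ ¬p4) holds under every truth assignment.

Assume the negation and expand:
Initial set: {¬(((¬p3 ↔ (p5 → (p3 ∨ (p2 ↔ ¬(p3 ∧ p2))))) → ¬p1) ↔ (¬p1 ∨ ¬p4))}.
¬(((¬p3 ↔ (p5 → (p3 ∨ (p2 ↔ ¬(p3 ∧ p2))))) → ¬p1) ↔ (¬p1 ∨ ¬p4)): β-rule — branch into ((¬p3 ↔ (p5 → (p3 ∨ (p2 ↔ ¬(p3 ∧ p2))))) → ¬p1), ¬(¬p1 ∨ ¬p4)  //  ¬((¬p3 ↔ (p5 → (p3 ∨ (p2 ↔ ¬(p3 ∧ p2))))) → ¬p1), (¬p1 ∨ ¬p4).
  branch 1 (add ((¬p3 ↔ (p5 → (p3 ∨ (p2 ↔ ¬(p3 ∧ p2))))) → ¬p1), ¬(¬p1 ∨ ¬p4)):
    ¬(¬p1 ∨ ¬p4): α-rule — add ¬¬p1, ¬¬p4.
    ((¬p3 ↔ (p5 → (p3 ∨ (p2 ↔ ¬(p3 ∧ p2))))) → ¬p1): β-rule — branch into ¬(¬p3 ↔ (p5 → (p3 ∨ (p2 ↔ ¬(p3 ∧ p2)))))  //  ¬p1.
      branch 1.1 (add ¬(¬p3 ↔ (p5 → (p3 ∨ (p2 ↔ ¬(p3 ∧ p2)))))):
        ¬(¬p3 ↔ (p5 → (p3 ∨ (p2 ↔ ¬(p3 ∧ p2))))): β-rule — branch into ¬p3, ¬(p5 → (p3 ∨ (p2 ↔ ¬(p3 ∧ p2))))  //  ¬¬p3, (p5 → (p3 ∨ (p2 ↔ ¬(p3 ∧ p2)))).
          branch 1.1.1 (add ¬p3, ¬(p5 → (p3 ∨ (p2 ↔ ¬(p3 ∧ p2))))):
            ¬(p5 → (p3 ∨ (p2 ↔ ¬(p3 ∧ p2)))): α-rule — add p5, ¬(p3 ∨ (p2 ↔ ¬(p3 ∧ p2))).
            ¬(p3 ∨ (p2 ↔ ¬(p3 ∧ p2))): α-rule — add ¬p3, ¬(p2 ↔ ¬(p3 ∧ p2)).
            ¬(p2 ↔ ¬(p3 ∧ p2)): β-rule — branch into p2, ¬¬(p3 ∧ p2)  //  ¬p2, ¬(p3 ∧ p2).
              branch 1.1.1.1 (add p2, ¬¬(p3 ∧ p2)):
                ¬¬(p3 ∧ p2): α-rule — add p3, p2.
                × closes — contains both p3 and ¬p3.
              branch 1.1.1.2 (add ¬p2, ¬(p3 ∧ p2)):
                ¬(p3 ∧ p2): β-rule — branch into ¬p3  //  ¬p2.
                  branch 1.1.1.2.1 (add ¬p3):
                    ○ open, literals {p1=T, p2=F, p3=F, p4=T, p5=T}.
                  branch 1.1.1.2.2 (add ¬p2):
                    ○ open, literals {p1=T, p2=F, p3=F, p4=T, p5=T}.
          branch 1.1.2 (add ¬¬p3, (p5 → (p3 ∨ (p2 ↔ ¬(p3 ∧ p2))))):
            (p5 → (p3 ∨ (p2 ↔ ¬(p3 ∧ p2)))): β-rule — branch into ¬p5  //  (p3 ∨ (p2 ↔ ¬(p3 ∧ p2))).
              branch 1.1.2.1 (add ¬p5):
                ○ open, literals {p1=T, p3=T, p4=T, p5=F}.
              branch 1.1.2.2 (add (p3 ∨ (p2 ↔ ¬(p3 ∧ p2)))):
                (p3 ∨ (p2 ↔ ¬(p3 ∧ p2))): β-rule — branch into p3  //  (p2 ↔ ¬(p3 ∧ p2)).
                  branch 1.1.2.2.1 (add p3):
                    ○ open, literals {p1=T, p3=T, p4=T}.
                  branch 1.1.2.2.2 (add (p2 ↔ ¬(p3 ∧ p2))):
                    (p2 ↔ ¬(p3 ∧ p2)): β-rule — branch into p2, ¬(p3 ∧ p2)  //  ¬p2, ¬¬(p3 ∧ p2).
                      branch 1.1.2.2.2.1 (add p2, ¬(p3 ∧ p2)):
                        ¬(p3 ∧ p2): β-rule — branch into ¬p3  //  ¬p2.
                          branch 1.1.2.2.2.1.1 (add ¬p3):
                            × closes — contains both p3 and ¬p3.
                          branch 1.1.2.2.2.1.2 (add ¬p2):
                            × closes — contains both p2 and ¬p2.
                      branch 1.1.2.2.2.2 (add ¬p2, ¬¬(p3 ∧ p2)):
                        ¬¬(p3 ∧ p2): α-rule — add p3, p2.
                        × closes — contains both p2 and ¬p2.
      branch 1.2 (add ¬p1):
        × closes — contains both p1 and ¬p1.
  branch 2 (add ¬((¬p3 ↔ (p5 → (p3 ∨ (p2 ↔ ¬(p3 ∧ p2))))) → ¬p1), (¬p1 ∨ ¬p4)):
    ¬((¬p3 ↔ (p5 → (p3 ∨ (p2 ↔ ¬(p3 ∧ p2))))) → ¬p1): α-rule — add (¬p3 ↔ (p5 → (p3 ∨ (p2 ↔ ¬(p3 ∧ p2))))), ¬¬p1.
    (¬p1 ∨ ¬p4): β-rule — branch into ¬p1  //  ¬p4.
      branch 2.1 (add ¬p1):
        × closes — contains both p1 and ¬p1.
      branch 2.2 (add ¬p4):
        (¬p3 ↔ (p5 → (p3 ∨ (p2 ↔ ¬(p3 ∧ p2))))): β-rule — branch into ¬p3, (p5 → (p3 ∨ (p2 ↔ ¬(p3 ∧ p2))))  //  ¬¬p3, ¬(p5 → (p3 ∨ (p2 ↔ ¬(p3 ∧ p2)))).
          branch 2.2.1 (add ¬p3, (p5 → (p3 ∨ (p2 ↔ ¬(p3 ∧ p2))))):
            (p5 → (p3 ∨ (p2 ↔ ¬(p3 ∧ p2)))): β-rule — branch into ¬p5  //  (p3 ∨ (p2 ↔ ¬(p3 ∧ p2))).
              branch 2.2.1.1 (add ¬p5):
                ○ open, literals {p1=T, p3=F, p4=F, p5=F}.
              branch 2.2.1.2 (add (p3 ∨ (p2 ↔ ¬(p3 ∧ p2)))):
                (p3 ∨ (p2 ↔ ¬(p3 ∧ p2))): β-rule — branch into p3  //  (p2 ↔ ¬(p3 ∧ p2)).
                  branch 2.2.1.2.1 (add p3):
                    × closes — contains both p3 and ¬p3.
                  branch 2.2.1.2.2 (add (p2 ↔ ¬(p3 ∧ p2))):
                    (p2 ↔ ¬(p3 ∧ p2)): β-rule — branch into p2, ¬(p3 ∧ p2)  //  ¬p2, ¬¬(p3 ∧ p2).
                      branch 2.2.1.2.2.1 (add p2, ¬(p3 ∧ p2)):
                        ¬(p3 ∧ p2): β-rule — branch into ¬p3  //  ¬p2.
                          branch 2.2.1.2.2.1.1 (add ¬p3):
                            ○ open, literals {p1=T, p2=T, p3=F, p4=F}.
                          branch 2.2.1.2.2.1.2 (add ¬p2):
                            × closes — contains both p2 and ¬p2.
                      branch 2.2.1.2.2.2 (add ¬p2, ¬¬(p3 ∧ p2)):
                        ¬¬(p3 ∧ p2): α-rule — add p3, p2.
                        × closes — contains both p3 and ¬p3.
          branch 2.2.2 (add ¬¬p3, ¬(p5 → (p3 ∨ (p2 ↔ ¬(p3 ∧ p2))))):
            ¬(p5 → (p3 ∨ (p2 ↔ ¬(p3 ∧ p2)))): α-rule — add p5, ¬(p3 ∨ (p2 ↔ ¬(p3 ∧ p2))).
            ¬(p3 ∨ (p2 ↔ ¬(p3 ∧ p2))): α-rule — add ¬p3, ¬(p2 ↔ ¬(p3 ∧ p2)).
            × closes — contains both p3 and ¬p3.
10 branches closed, 6 open.
An open branch gives a countermodel: p1=T, p2=F, p3=F, p4=T, p5=T (unmentioned atoms arbitrary); under it the original formula is false.

Not valid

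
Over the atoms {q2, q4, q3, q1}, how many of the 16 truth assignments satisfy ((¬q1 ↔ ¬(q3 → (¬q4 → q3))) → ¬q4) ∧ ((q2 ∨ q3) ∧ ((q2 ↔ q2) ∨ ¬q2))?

9

Initial set: {T (((¬q1 ↔ ¬(q3 → (¬q4 → q3))) → ¬q4) ∧ ((q2 ∨ q3) ∧ ((q2 ↔ q2) ∨ ¬q2)))}.
T (((¬q1 ↔ ¬(q3 → (¬q4 → q3))) → ¬q4) ∧ ((q2 ∨ q3) ∧ ((q2 ↔ q2) ∨ ¬q2))): α-rule — add T ((¬q1 ↔ ¬(q3 → (¬q4 → q3))) → ¬q4), T ((q2 ∨ q3) ∧ ((q2 ↔ q2) ∨ ¬q2)).
T ((q2 ∨ q3) ∧ ((q2 ↔ q2) ∨ ¬q2)): α-rule — add T (q2 ∨ q3), T ((q2 ↔ q2) ∨ ¬q2).
T ((¬q1 ↔ ¬(q3 → (¬q4 → q3))) → ¬q4): β-rule — branch into F (¬q1 ↔ ¬(q3 → (¬q4 → q3)))  //  T ¬q4.
  branch 1 (add F (¬q1 ↔ ¬(q3 → (¬q4 → q3)))):
    T (q2 ∨ q3): β-rule — branch into T q2  //  T q3.
      branch 1.1 (add T q2):
        T ((q2 ↔ q2) ∨ ¬q2): β-rule — branch into T (q2 ↔ q2)  //  T ¬q2.
          branch 1.1.1 (add T (q2 ↔ q2)):
            F (¬q1 ↔ ¬(q3 → (¬q4 → q3))): β-rule — branch into T ¬q1, F ¬(q3 → (¬q4 → q3))  //  F ¬q1, T ¬(q3 → (¬q4 → q3)).
              branch 1.1.1.1 (add T ¬q1, F ¬(q3 → (¬q4 → q3))):
                T (q2 ↔ q2): β-rule — branch into T q2, T q2  //  F q2, F q2.
                  branch 1.1.1.1.1 (add T q2, T q2):
                    F ¬(q3 → (¬q4 → q3)): β-rule — branch into F q3  //  T (¬q4 → q3).
                      branch 1.1.1.1.1.1 (add F q3):
                        ○ open, literals {q1=F, q2=T, q3=F}.
                      branch 1.1.1.1.1.2 (add T (¬q4 → q3)):
                        T (¬q4 → q3): β-rule — branch into F ¬q4  //  T q3.
                          branch 1.1.1.1.1.2.1 (add F ¬q4):
                            ○ open, literals {q1=F, q2=T, q4=T}.
                          branch 1.1.1.1.1.2.2 (add T q3):
                            ○ open, literals {q1=F, q2=T, q3=T}.
                  branch 1.1.1.1.2 (add F q2, F q2):
                    × closes — contains both q2 and ¬q2.
              branch 1.1.1.2 (add F ¬q1, T ¬(q3 → (¬q4 → q3))):
                T ¬(q3 → (¬q4 → q3)): α-rule — add T q3, F (¬q4 → q3).
                F (¬q4 → q3): α-rule — add T ¬q4, F q3.
                × closes — contains both q3 and ¬q3.
          branch 1.1.2 (add T ¬q2):
            × closes — contains both q2 and ¬q2.
      branch 1.2 (add T q3):
        T ((q2 ↔ q2) ∨ ¬q2): β-rule — branch into T (q2 ↔ q2)  //  T ¬q2.
          branch 1.2.1 (add T (q2 ↔ q2)):
            F (¬q1 ↔ ¬(q3 → (¬q4 → q3))): β-rule — branch into T ¬q1, F ¬(q3 → (¬q4 → q3))  //  F ¬q1, T ¬(q3 → (¬q4 → q3)).
              branch 1.2.1.1 (add T ¬q1, F ¬(q3 → (¬q4 → q3))):
                T (q2 ↔ q2): β-rule — branch into T q2, T q2  //  F q2, F q2.
                  branch 1.2.1.1.1 (add T q2, T q2):
                    F ¬(q3 → (¬q4 → q3)): β-rule — branch into F q3  //  T (¬q4 → q3).
                      branch 1.2.1.1.1.1 (add F q3):
                        × closes — contains both q3 and ¬q3.
                      branch 1.2.1.1.1.2 (add T (¬q4 → q3)):
                        T (¬q4 → q3): β-rule — branch into F ¬q4  //  T q3.
                          branch 1.2.1.1.1.2.1 (add F ¬q4):
                            ○ open, literals {q1=F, q2=T, q3=T, q4=T}.
                          branch 1.2.1.1.1.2.2 (add T q3):
                            ○ open, literals {q1=F, q2=T, q3=T}.
                  branch 1.2.1.1.2 (add F q2, F q2):
                    F ¬(q3 → (¬q4 → q3)): β-rule — branch into F q3  //  T (¬q4 → q3).
                      branch 1.2.1.1.2.1 (add F q3):
                        × closes — contains both q3 and ¬q3.
                      branch 1.2.1.1.2.2 (add T (¬q4 → q3)):
                        T (¬q4 → q3): β-rule — branch into F ¬q4  //  T q3.
                          branch 1.2.1.1.2.2.1 (add F ¬q4):
                            ○ open, literals {q1=F, q2=F, q3=T, q4=T}.
                          branch 1.2.1.1.2.2.2 (add T q3):
                            ○ open, literals {q1=F, q2=F, q3=T}.
              branch 1.2.1.2 (add F ¬q1, T ¬(q3 → (¬q4 → q3))):
                T ¬(q3 → (¬q4 → q3)): α-rule — add T q3, F (¬q4 → q3).
                F (¬q4 → q3): α-rule — add T ¬q4, F q3.
                × closes — contains both q3 and ¬q3.
          branch 1.2.2 (add T ¬q2):
            F (¬q1 ↔ ¬(q3 → (¬q4 → q3))): β-rule — branch into T ¬q1, F ¬(q3 → (¬q4 → q3))  //  F ¬q1, T ¬(q3 → (¬q4 → q3)).
              branch 1.2.2.1 (add T ¬q1, F ¬(q3 → (¬q4 → q3))):
                F ¬(q3 → (¬q4 → q3)): β-rule — branch into F q3  //  T (¬q4 → q3).
                  branch 1.2.2.1.1 (add F q3):
                    × closes — contains both q3 and ¬q3.
                  branch 1.2.2.1.2 (add T (¬q4 → q3)):
                    T (¬q4 → q3): β-rule — branch into F ¬q4  //  T q3.
                      branch 1.2.2.1.2.1 (add F ¬q4):
                        ○ open, literals {q1=F, q2=F, q3=T, q4=T}.
                      branch 1.2.2.1.2.2 (add T q3):
                        ○ open, literals {q1=F, q2=F, q3=T}.
              branch 1.2.2.2 (add F ¬q1, T ¬(q3 → (¬q4 → q3))):
                T ¬(q3 → (¬q4 → q3)): α-rule — add T q3, F (¬q4 → q3).
                F (¬q4 → q3): α-rule — add T ¬q4, F q3.
                × closes — contains both q3 and ¬q3.
  branch 2 (add T ¬q4):
    T (q2 ∨ q3): β-rule — branch into T q2  //  T q3.
      branch 2.1 (add T q2):
        T ((q2 ↔ q2) ∨ ¬q2): β-rule — branch into T (q2 ↔ q2)  //  T ¬q2.
          branch 2.1.1 (add T (q2 ↔ q2)):
            T (q2 ↔ q2): β-rule — branch into T q2, T q2  //  F q2, F q2.
              branch 2.1.1.1 (add T q2, T q2):
                ○ open, literals {q2=T, q4=F}.
              branch 2.1.1.2 (add F q2, F q2):
                × closes — contains both q2 and ¬q2.
          branch 2.1.2 (add T ¬q2):
            × closes — contains both q2 and ¬q2.
      branch 2.2 (add T q3):
        T ((q2 ↔ q2) ∨ ¬q2): β-rule — branch into T (q2 ↔ q2)  //  T ¬q2.
          branch 2.2.1 (add T (q2 ↔ q2)):
            T (q2 ↔ q2): β-rule — branch into T q2, T q2  //  F q2, F q2.
              branch 2.2.1.1 (add T q2, T q2):
                ○ open, literals {q2=T, q3=T, q4=F}.
              branch 2.2.1.2 (add F q2, F q2):
                ○ open, literals {q2=F, q3=T, q4=F}.
          branch 2.2.2 (add T ¬q2):
            ○ open, literals {q2=F, q3=T, q4=F}.
10 branches closed, 13 open.
Each open branch fixes some atoms; the unmentioned ones are free. Counting distinct full assignments: branch {q1=F, q2=T, q3=F} (q4) contributes 2 new; branch {q1=F, q2=T, q4=T} (q3) contributes 1 new; branch {q1=F, q2=T, q3=T} (q4) contributes 1 new; branch {q1=F, q2=T, q3=T, q4=T} (none free) contributes 0 new; branch {q1=F, q2=T, q3=T} (q4) contributes 0 new; branch {q1=F, q2=F, q3=T, q4=T} (none free) contributes 1 new; branch {q1=F, q2=F, q3=T} (q4) contributes 1 new; branch {q1=F, q2=F, q3=T, q4=T} (none free) contributes 0 new; branch {q1=F, q2=F, q3=T} (q4) contributes 0 new; branch {q2=T, q4=F} (q3, q1) contributes 2 new; branch {q2=T, q3=T, q4=F} (q1) contributes 0 new; branch {q2=F, q3=T, q4=F} (q1) contributes 1 new; branch {q2=F, q3=T, q4=F} (q1) contributes 0 new. Total: 9.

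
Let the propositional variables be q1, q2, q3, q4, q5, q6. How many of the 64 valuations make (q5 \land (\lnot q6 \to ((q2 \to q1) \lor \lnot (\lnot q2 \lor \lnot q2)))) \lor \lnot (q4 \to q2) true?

Initial set: {((q5 \land (\lnot q6 \to ((q2 \to q1) \lor \lnot (\lnot q2 \lor \lnot q2)))) \lor \lnot (q4 \to q2))}.
((q5 \land (\lnot q6 \to ((q2 \to q1) \lor \lnot (\lnot q2 \lor \lnot q2)))) \lor \lnot (q4 \to q2)): β-rule — branch into (q5 \land (\lnot q6 \to ((q2 \to q1) \lor \lnot (\lnot q2 \lor \lnot q2))))  //  \lnot (q4 \to q2).
  branch 1 (add (q5 \land (\lnot q6 \to ((q2 \to q1) \lor \lnot (\lnot q2 \lor \lnot q2))))):
    (q5 \land (\lnot q6 \to ((q2 \to q1) \lor \lnot (\lnot q2 \lor \lnot q2)))): α-rule — add q5, (\lnot q6 \to ((q2 \to q1) \lor \lnot (\lnot q2 \lor \lnot q2))).
    (\lnot q6 \to ((q2 \to q1) \lor \lnot (\lnot q2 \lor \lnot q2))): β-rule — branch into \lnot \lnot q6  //  ((q2 \to q1) \lor \lnot (\lnot q2 \lor \lnot q2)).
      branch 1.1 (add \lnot \lnot q6):
        ○ open, literals {q5=true, q6=true}.
      branch 1.2 (add ((q2 \to q1) \lor \lnot (\lnot q2 \lor \lnot q2))):
        ((q2 \to q1) \lor \lnot (\lnot q2 \lor \lnot q2)): β-rule — branch into (q2 \to q1)  //  \lnot (\lnot q2 \lor \lnot q2).
          branch 1.2.1 (add (q2 \to q1)):
            (q2 \to q1): β-rule — branch into \lnot q2  //  q1.
              branch 1.2.1.1 (add \lnot q2):
                ○ open, literals {q2=false, q5=true}.
              branch 1.2.1.2 (add q1):
                ○ open, literals {q1=true, q5=true}.
          branch 1.2.2 (add \lnot (\lnot q2 \lor \lnot q2)):
            \lnot (\lnot q2 \lor \lnot q2): α-rule — add \lnot \lnot q2, \lnot \lnot q2.
            ○ open, literals {q2=true, q5=true}.
  branch 2 (add \lnot (q4 \to q2)):
    \lnot (q4 \to q2): α-rule — add q4, \lnot q2.
    ○ open, literals {q2=false, q4=true}.
0 branches closed, 5 open.
Each open branch fixes some atoms; the unmentioned ones are free. Counting distinct full assignments: branch {q5=true, q6=true} (q1, q2, q3, q4) contributes 16 new; branch {q2=false, q5=true} (q1, q3, q4, q6) contributes 8 new; branch {q1=true, q5=true} (q2, q3, q4, q6) contributes 4 new; branch {q2=true, q5=true} (q1, q3, q4, q6) contributes 4 new; branch {q2=false, q4=true} (q1, q3, q5, q6) contributes 8 new. Total: 40.

40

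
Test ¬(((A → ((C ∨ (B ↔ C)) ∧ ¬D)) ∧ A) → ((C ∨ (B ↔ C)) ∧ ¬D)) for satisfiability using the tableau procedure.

Unsatisfiable

Initial set: {¬(((A → ((C ∨ (B ↔ C)) ∧ ¬D)) ∧ A) → ((C ∨ (B ↔ C)) ∧ ¬D))}.
¬(((A → ((C ∨ (B ↔ C)) ∧ ¬D)) ∧ A) → ((C ∨ (B ↔ C)) ∧ ¬D)): α-rule — add ((A → ((C ∨ (B ↔ C)) ∧ ¬D)) ∧ A), ¬((C ∨ (B ↔ C)) ∧ ¬D).
((A → ((C ∨ (B ↔ C)) ∧ ¬D)) ∧ A): α-rule — add (A → ((C ∨ (B ↔ C)) ∧ ¬D)), A.
¬((C ∨ (B ↔ C)) ∧ ¬D): β-rule — branch into ¬(C ∨ (B ↔ C))  //  ¬¬D.
  branch 1 (add ¬(C ∨ (B ↔ C))):
    ¬(C ∨ (B ↔ C)): α-rule — add ¬C, ¬(B ↔ C).
    (A → ((C ∨ (B ↔ C)) ∧ ¬D)): β-rule — branch into ¬A  //  ((C ∨ (B ↔ C)) ∧ ¬D).
      branch 1.1 (add ¬A):
        × closes — contains both A and ¬A.
      branch 1.2 (add ((C ∨ (B ↔ C)) ∧ ¬D)):
        ((C ∨ (B ↔ C)) ∧ ¬D): α-rule — add (C ∨ (B ↔ C)), ¬D.
        ¬(B ↔ C): β-rule — branch into B, ¬C  //  ¬B, C.
          branch 1.2.1 (add B, ¬C):
            (C ∨ (B ↔ C)): β-rule — branch into C  //  (B ↔ C).
              branch 1.2.1.1 (add C):
                × closes — contains both C and ¬C.
              branch 1.2.1.2 (add (B ↔ C)):
                (B ↔ C): β-rule — branch into B, C  //  ¬B, ¬C.
                  branch 1.2.1.2.1 (add B, C):
                    × closes — contains both C and ¬C.
                  branch 1.2.1.2.2 (add ¬B, ¬C):
                    × closes — contains both B and ¬B.
          branch 1.2.2 (add ¬B, C):
            × closes — contains both C and ¬C.
  branch 2 (add ¬¬D):
    (A → ((C ∨ (B ↔ C)) ∧ ¬D)): β-rule — branch into ¬A  //  ((C ∨ (B ↔ C)) ∧ ¬D).
      branch 2.1 (add ¬A):
        × closes — contains both A and ¬A.
      branch 2.2 (add ((C ∨ (B ↔ C)) ∧ ¬D)):
        ((C ∨ (B ↔ C)) ∧ ¬D): α-rule — add (C ∨ (B ↔ C)), ¬D.
        × closes — contains both D and ¬D.
All 7 branches close.
Every branch closed; the formula is unsatisfiable.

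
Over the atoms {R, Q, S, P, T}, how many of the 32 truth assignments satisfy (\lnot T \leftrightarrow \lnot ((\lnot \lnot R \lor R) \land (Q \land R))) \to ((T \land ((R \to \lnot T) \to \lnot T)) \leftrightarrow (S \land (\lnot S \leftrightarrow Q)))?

Initial set: {((\lnot T \leftrightarrow \lnot ((\lnot \lnot R \lor R) \land (Q \land R))) \to ((T \land ((R \to \lnot T) \to \lnot T)) \leftrightarrow (S \land (\lnot S \leftrightarrow Q))))}.
((\lnot T \leftrightarrow \lnot ((\lnot \lnot R \lor R) \land (Q \land R))) \to ((T \land ((R \to \lnot T) \to \lnot T)) \leftrightarrow (S \land (\lnot S \leftrightarrow Q)))): β-rule — branch into \lnot (\lnot T \leftrightarrow \lnot ((\lnot \lnot R \lor R) \land (Q \land R)))  //  ((T \land ((R \to \lnot T) \to \lnot T)) \leftrightarrow (S \land (\lnot S \leftrightarrow Q))).
  branch 1 (add \lnot (\lnot T \leftrightarrow \lnot ((\lnot \lnot R \lor R) \land (Q \land R)))):
    \lnot (\lnot T \leftrightarrow \lnot ((\lnot \lnot R \lor R) \land (Q \land R))): β-rule — branch into \lnot T, \lnot \lnot ((\lnot \lnot R \lor R) \land (Q \land R))  //  \lnot \lnot T, \lnot ((\lnot \lnot R \lor R) \land (Q \land R)).
      branch 1.1 (add \lnot T, \lnot \lnot ((\lnot \lnot R \lor R) \land (Q \land R))):
        \lnot \lnot ((\lnot \lnot R \lor R) \land (Q \land R)): α-rule — add (\lnot \lnot R \lor R), (Q \land R).
        (Q \land R): α-rule — add Q, R.
        (\lnot \lnot R \lor R): β-rule — branch into \lnot \lnot R  //  R.
          branch 1.1.1 (add \lnot \lnot R):
            \lnot \lnot R: drop double negation, giving R.
            ○ open, literals {Q=1, R=1, T=0}.
          branch 1.1.2 (add R):
            ○ open, literals {Q=1, R=1, T=0}.
      branch 1.2 (add \lnot \lnot T, \lnot ((\lnot \lnot R \lor R) \land (Q \land R))):
        \lnot ((\lnot \lnot R \lor R) \land (Q \land R)): β-rule — branch into \lnot (\lnot \lnot R \lor R)  //  \lnot (Q \land R).
          branch 1.2.1 (add \lnot (\lnot \lnot R \lor R)):
            \lnot (\lnot \lnot R \lor R): α-rule — add \lnot \lnot \lnot R, \lnot R.
            \lnot \lnot \lnot R: drop double negation, giving \lnot R.
            ○ open, literals {R=0, T=1}.
          branch 1.2.2 (add \lnot (Q \land R)):
            \lnot (Q \land R): β-rule — branch into \lnot Q  //  \lnot R.
              branch 1.2.2.1 (add \lnot Q):
                ○ open, literals {Q=0, T=1}.
              branch 1.2.2.2 (add \lnot R):
                ○ open, literals {R=0, T=1}.
  branch 2 (add ((T \land ((R \to \lnot T) \to \lnot T)) \leftrightarrow (S \land (\lnot S \leftrightarrow Q)))):
    ((T \land ((R \to \lnot T) \to \lnot T)) \leftrightarrow (S \land (\lnot S \leftrightarrow Q))): β-rule — branch into (T \land ((R \to \lnot T) \to \lnot T)), (S \land (\lnot S \leftrightarrow Q))  //  \lnot (T \land ((R \to \lnot T) \to \lnot T)), \lnot (S \land (\lnot S \leftrightarrow Q)).
      branch 2.1 (add (T \land ((R \to \lnot T) \to \lnot T)), (S \land (\lnot S \leftrightarrow Q))):
        (T \land ((R \to \lnot T) \to \lnot T)): α-rule — add T, ((R \to \lnot T) \to \lnot T).
        (S \land (\lnot S \leftrightarrow Q)): α-rule — add S, (\lnot S \leftrightarrow Q).
        ((R \to \lnot T) \to \lnot T): β-rule — branch into \lnot (R \to \lnot T)  //  \lnot T.
          branch 2.1.1 (add \lnot (R \to \lnot T)):
            \lnot (R \to \lnot T): α-rule — add R, \lnot \lnot T.
            (\lnot S \leftrightarrow Q): β-rule — branch into \lnot S, Q  //  \lnot \lnot S, \lnot Q.
              branch 2.1.1.1 (add \lnot S, Q):
                × closes — contains both S and \lnot S.
              branch 2.1.1.2 (add \lnot \lnot S, \lnot Q):
                ○ open, literals {Q=0, R=1, S=1, T=1}.
          branch 2.1.2 (add \lnot T):
            × closes — contains both T and \lnot T.
      branch 2.2 (add \lnot (T \land ((R \to \lnot T) \to \lnot T)), \lnot (S \land (\lnot S \leftrightarrow Q))):
        \lnot (T \land ((R \to \lnot T) \to \lnot T)): β-rule — branch into \lnot T  //  \lnot ((R \to \lnot T) \to \lnot T).
          branch 2.2.1 (add \lnot T):
            \lnot (S \land (\lnot S \leftrightarrow Q)): β-rule — branch into \lnot S  //  \lnot (\lnot S \leftrightarrow Q).
              branch 2.2.1.1 (add \lnot S):
                ○ open, literals {S=0, T=0}.
              branch 2.2.1.2 (add \lnot (\lnot S \leftrightarrow Q)):
                \lnot (\lnot S \leftrightarrow Q): β-rule — branch into \lnot S, \lnot Q  //  \lnot \lnot S, Q.
                  branch 2.2.1.2.1 (add \lnot S, \lnot Q):
                    ○ open, literals {Q=0, S=0, T=0}.
                  branch 2.2.1.2.2 (add \lnot \lnot S, Q):
                    ○ open, literals {Q=1, S=1, T=0}.
          branch 2.2.2 (add \lnot ((R \to \lnot T) \to \lnot T)):
            \lnot ((R \to \lnot T) \to \lnot T): α-rule — add (R \to \lnot T), \lnot \lnot T.
            \lnot (S \land (\lnot S \leftrightarrow Q)): β-rule — branch into \lnot S  //  \lnot (\lnot S \leftrightarrow Q).
              branch 2.2.2.1 (add \lnot S):
                (R \to \lnot T): β-rule — branch into \lnot R  //  \lnot T.
                  branch 2.2.2.1.1 (add \lnot R):
                    ○ open, literals {R=0, S=0, T=1}.
                  branch 2.2.2.1.2 (add \lnot T):
                    × closes — contains both T and \lnot T.
              branch 2.2.2.2 (add \lnot (\lnot S \leftrightarrow Q)):
                (R \to \lnot T): β-rule — branch into \lnot R  //  \lnot T.
                  branch 2.2.2.2.1 (add \lnot R):
                    \lnot (\lnot S \leftrightarrow Q): β-rule — branch into \lnot S, \lnot Q  //  \lnot \lnot S, Q.
                      branch 2.2.2.2.1.1 (add \lnot S, \lnot Q):
                        ○ open, literals {Q=0, R=0, S=0, T=1}.
                      branch 2.2.2.2.1.2 (add \lnot \lnot S, Q):
                        ○ open, literals {Q=1, R=0, S=1, T=1}.
                  branch 2.2.2.2.2 (add \lnot T):
                    × closes — contains both T and \lnot T.
4 branches closed, 12 open.
Each open branch fixes some atoms; the unmentioned ones are free. Counting distinct full assignments: branch {Q=1, R=1, T=0} (S, P) contributes 4 new; branch {Q=1, R=1, T=0} (S, P) contributes 0 new; branch {R=0, T=1} (Q, S, P) contributes 8 new; branch {Q=0, T=1} (R, S, P) contributes 4 new; branch {R=0, T=1} (Q, S, P) contributes 0 new; branch {Q=0, R=1, S=1, T=1} (P) contributes 0 new; branch {S=0, T=0} (R, Q, P) contributes 6 new; branch {Q=0, S=0, T=0} (R, P) contributes 0 new; branch {Q=1, S=1, T=0} (R, P) contributes 2 new; branch {R=0, S=0, T=1} (Q, P) contributes 0 new; branch {Q=0, R=0, S=0, T=1} (P) contributes 0 new; branch {Q=1, R=0, S=1, T=1} (P) contributes 0 new. Total: 24.

24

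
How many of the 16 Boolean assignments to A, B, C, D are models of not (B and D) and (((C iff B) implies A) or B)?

Initial set: {(not (B and D) and (((C iff B) implies A) or B))}.
(not (B and D) and (((C iff B) implies A) or B)): α-rule — add not (B and D), (((C iff B) implies A) or B).
not (B and D): β-rule — branch into not B  //  not D.
  branch 1 (add not B):
    (((C iff B) implies A) or B): β-rule — branch into ((C iff B) implies A)  //  B.
      branch 1.1 (add ((C iff B) implies A)):
        ((C iff B) implies A): β-rule — branch into not (C iff B)  //  A.
          branch 1.1.1 (add not (C iff B)):
            not (C iff B): β-rule — branch into C, not B  //  not C, B.
              branch 1.1.1.1 (add C, not B):
                ○ open, literals {B=F, C=T}.
              branch 1.1.1.2 (add not C, B):
                × closes — contains both B and not B.
          branch 1.1.2 (add A):
            ○ open, literals {A=T, B=F}.
      branch 1.2 (add B):
        × closes — contains both B and not B.
  branch 2 (add not D):
    (((C iff B) implies A) or B): β-rule — branch into ((C iff B) implies A)  //  B.
      branch 2.1 (add ((C iff B) implies A)):
        ((C iff B) implies A): β-rule — branch into not (C iff B)  //  A.
          branch 2.1.1 (add not (C iff B)):
            not (C iff B): β-rule — branch into C, not B  //  not C, B.
              branch 2.1.1.1 (add C, not B):
                ○ open, literals {B=F, C=T, D=F}.
              branch 2.1.1.2 (add not C, B):
                ○ open, literals {B=T, C=F, D=F}.
          branch 2.1.2 (add A):
            ○ open, literals {A=T, D=F}.
      branch 2.2 (add B):
        ○ open, literals {B=T, D=F}.
2 branches closed, 6 open.
Each open branch fixes some atoms; the unmentioned ones are free. Counting distinct full assignments: branch {B=F, C=T} (A, D) contributes 4 new; branch {A=T, B=F} (C, D) contributes 2 new; branch {B=F, C=T, D=F} (A) contributes 0 new; branch {B=T, C=F, D=F} (A) contributes 2 new; branch {A=T, D=F} (B, C) contributes 1 new; branch {B=T, D=F} (A, C) contributes 1 new. Total: 10.

10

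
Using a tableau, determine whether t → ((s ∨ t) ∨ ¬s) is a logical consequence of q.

Yes

Initial set: {q; ¬(t → ((s ∨ t) ∨ ¬s))}.
¬(t → ((s ∨ t) ∨ ¬s)): α-rule — add t, ¬((s ∨ t) ∨ ¬s).
¬((s ∨ t) ∨ ¬s): α-rule — add ¬(s ∨ t), ¬¬s.
¬(s ∨ t): α-rule — add ¬s, ¬t.
× closes — contains both s and ¬s.
All 1 branch closes.
Every branch closed, so the premises entail the conclusion.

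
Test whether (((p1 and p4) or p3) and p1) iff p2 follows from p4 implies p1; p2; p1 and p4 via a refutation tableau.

Initial set: {(p4 implies p1); p2; (p1 and p4); not ((((p1 and p4) or p3) and p1) iff p2)}.
(p1 and p4): α-rule — add p1, p4.
(p4 implies p1): β-rule — branch into not p4  //  p1.
  branch 1 (add not p4):
    × closes — contains both p4 and not p4.
  branch 2 (add p1):
    not ((((p1 and p4) or p3) and p1) iff p2): β-rule — branch into (((p1 and p4) or p3) and p1), not p2  //  not (((p1 and p4) or p3) and p1), p2.
      branch 2.1 (add (((p1 and p4) or p3) and p1), not p2):
        × closes — contains both p2 and not p2.
      branch 2.2 (add not (((p1 and p4) or p3) and p1), p2):
        not (((p1 and p4) or p3) and p1): β-rule — branch into not ((p1 and p4) or p3)  //  not p1.
          branch 2.2.1 (add not ((p1 and p4) or p3)):
            not ((p1 and p4) or p3): α-rule — add not (p1 and p4), not p3.
            not (p1 and p4): β-rule — branch into not p1  //  not p4.
              branch 2.2.1.1 (add not p1):
                × closes — contains both p1 and not p1.
              branch 2.2.1.2 (add not p4):
                × closes — contains both p4 and not p4.
          branch 2.2.2 (add not p1):
            × closes — contains both p1 and not p1.
All 5 branches close.
Every branch closed, so the premises entail the conclusion.

Yes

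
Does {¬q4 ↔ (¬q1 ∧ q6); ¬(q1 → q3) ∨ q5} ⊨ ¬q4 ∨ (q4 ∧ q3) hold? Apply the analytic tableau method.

Initial set: {(¬q4 ↔ (¬q1 ∧ q6)); (¬(q1 → q3) ∨ q5); ¬(¬q4 ∨ (q4 ∧ q3))}.
¬(¬q4 ∨ (q4 ∧ q3)): α-rule — add ¬¬q4, ¬(q4 ∧ q3).
(¬q4 ↔ (¬q1 ∧ q6)): β-rule — branch into ¬q4, (¬q1 ∧ q6)  //  ¬¬q4, ¬(¬q1 ∧ q6).
  branch 1 (add ¬q4, (¬q1 ∧ q6)):
    × closes — contains both q4 and ¬q4.
  branch 2 (add ¬¬q4, ¬(¬q1 ∧ q6)):
    (¬(q1 → q3) ∨ q5): β-rule — branch into ¬(q1 → q3)  //  q5.
      branch 2.1 (add ¬(q1 → q3)):
        ¬(q1 → q3): α-rule — add q1, ¬q3.
        ¬(q4 ∧ q3): β-rule — branch into ¬q4  //  ¬q3.
          branch 2.1.1 (add ¬q4):
            × closes — contains both q4 and ¬q4.
          branch 2.1.2 (add ¬q3):
            ¬(¬q1 ∧ q6): β-rule — branch into ¬¬q1  //  ¬q6.
              branch 2.1.2.1 (add ¬¬q1):
                ○ open, literals {q1=T, q3=F, q4=T}.
              branch 2.1.2.2 (add ¬q6):
                ○ open, literals {q1=T, q3=F, q4=T, q6=F}.
      branch 2.2 (add q5):
        ¬(q4 ∧ q3): β-rule — branch into ¬q4  //  ¬q3.
          branch 2.2.1 (add ¬q4):
            × closes — contains both q4 and ¬q4.
          branch 2.2.2 (add ¬q3):
            ¬(¬q1 ∧ q6): β-rule — branch into ¬¬q1  //  ¬q6.
              branch 2.2.2.1 (add ¬¬q1):
                ○ open, literals {q1=T, q3=F, q4=T, q5=T}.
              branch 2.2.2.2 (add ¬q6):
                ○ open, literals {q3=F, q4=T, q5=T, q6=F}.
3 branches closed, 4 open.
An open branch gives a countermodel: q1=T, q3=F, q4=T (unmentioned atoms arbitrary); the premises hold there but the conclusion fails.

No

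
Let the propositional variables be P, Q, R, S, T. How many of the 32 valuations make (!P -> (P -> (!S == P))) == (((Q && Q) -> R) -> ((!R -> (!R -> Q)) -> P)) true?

24

Initial set: {T ((!P -> (P -> (!S == P))) == (((Q && Q) -> R) -> ((!R -> (!R -> Q)) -> P)))}.
T ((!P -> (P -> (!S == P))) == (((Q && Q) -> R) -> ((!R -> (!R -> Q)) -> P))): β-rule — branch into T (!P -> (P -> (!S == P))), T (((Q && Q) -> R) -> ((!R -> (!R -> Q)) -> P))  //  F (!P -> (P -> (!S == P))), F (((Q && Q) -> R) -> ((!R -> (!R -> Q)) -> P)).
  branch 1 (add T (!P -> (P -> (!S == P))), T (((Q && Q) -> R) -> ((!R -> (!R -> Q)) -> P))):
    T (!P -> (P -> (!S == P))): β-rule — branch into F !P  //  T (P -> (!S == P)).
      branch 1.1 (add F !P):
        T (((Q && Q) -> R) -> ((!R -> (!R -> Q)) -> P)): β-rule — branch into F ((Q && Q) -> R)  //  T ((!R -> (!R -> Q)) -> P).
          branch 1.1.1 (add F ((Q && Q) -> R)):
            F ((Q && Q) -> R): α-rule — add T (Q && Q), F R.
            T (Q && Q): α-rule — add T Q, T Q.
            ○ open, literals {P=1, Q=1, R=0}.
          branch 1.1.2 (add T ((!R -> (!R -> Q)) -> P)):
            T ((!R -> (!R -> Q)) -> P): β-rule — branch into F (!R -> (!R -> Q))  //  T P.
              branch 1.1.2.1 (add F (!R -> (!R -> Q))):
                F (!R -> (!R -> Q)): α-rule — add T !R, F (!R -> Q).
                F (!R -> Q): α-rule — add T !R, F Q.
                ○ open, literals {P=1, Q=0, R=0}.
              branch 1.1.2.2 (add T P):
                ○ open, literals {P=1}.
      branch 1.2 (add T (P -> (!S == P))):
        T (((Q && Q) -> R) -> ((!R -> (!R -> Q)) -> P)): β-rule — branch into F ((Q && Q) -> R)  //  T ((!R -> (!R -> Q)) -> P).
          branch 1.2.1 (add F ((Q && Q) -> R)):
            F ((Q && Q) -> R): α-rule — add T (Q && Q), F R.
            T (Q && Q): α-rule — add T Q, T Q.
            T (P -> (!S == P)): β-rule — branch into F P  //  T (!S == P).
              branch 1.2.1.1 (add F P):
                ○ open, literals {P=0, Q=1, R=0}.
              branch 1.2.1.2 (add T (!S == P)):
                T (!S == P): β-rule — branch into T !S, T P  //  F !S, F P.
                  branch 1.2.1.2.1 (add T !S, T P):
                    ○ open, literals {P=1, Q=1, R=0, S=0}.
                  branch 1.2.1.2.2 (add F !S, F P):
                    ○ open, literals {P=0, Q=1, R=0, S=1}.
          branch 1.2.2 (add T ((!R -> (!R -> Q)) -> P)):
            T (P -> (!S == P)): β-rule — branch into F P  //  T (!S == P).
              branch 1.2.2.1 (add F P):
                T ((!R -> (!R -> Q)) -> P): β-rule — branch into F (!R -> (!R -> Q))  //  T P.
                  branch 1.2.2.1.1 (add F (!R -> (!R -> Q))):
                    F (!R -> (!R -> Q)): α-rule — add T !R, F (!R -> Q).
                    F (!R -> Q): α-rule — add T !R, F Q.
                    ○ open, literals {P=0, Q=0, R=0}.
                  branch 1.2.2.1.2 (add T P):
                    × closes — contains both P and !P.
              branch 1.2.2.2 (add T (!S == P)):
                T ((!R -> (!R -> Q)) -> P): β-rule — branch into F (!R -> (!R -> Q))  //  T P.
                  branch 1.2.2.2.1 (add F (!R -> (!R -> Q))):
                    F (!R -> (!R -> Q)): α-rule — add T !R, F (!R -> Q).
                    F (!R -> Q): α-rule — add T !R, F Q.
                    T (!S == P): β-rule — branch into T !S, T P  //  F !S, F P.
                      branch 1.2.2.2.1.1 (add T !S, T P):
                        ○ open, literals {P=1, Q=0, R=0, S=0}.
                      branch 1.2.2.2.1.2 (add F !S, F P):
                        ○ open, literals {P=0, Q=0, R=0, S=1}.
                  branch 1.2.2.2.2 (add T P):
                    T (!S == P): β-rule — branch into T !S, T P  //  F !S, F P.
                      branch 1.2.2.2.2.1 (add T !S, T P):
                        ○ open, literals {P=1, S=0}.
                      branch 1.2.2.2.2.2 (add F !S, F P):
                        × closes — contains both P and !P.
  branch 2 (add F (!P -> (P -> (!S == P))), F (((Q && Q) -> R) -> ((!R -> (!R -> Q)) -> P))):
    F (!P -> (P -> (!S == P))): α-rule — add T !P, F (P -> (!S == P)).
    F (((Q && Q) -> R) -> ((!R -> (!R -> Q)) -> P)): α-rule — add T ((Q && Q) -> R), F ((!R -> (!R -> Q)) -> P).
    F (P -> (!S == P)): α-rule — add T P, F (!S == P).
    × closes — contains both P and !P.
3 branches closed, 10 open.
Each open branch fixes some atoms; the unmentioned ones are free. Counting distinct full assignments: branch {P=1, Q=1, R=0} (S, T) contributes 4 new; branch {P=1, Q=0, R=0} (S, T) contributes 4 new; branch {P=1} (Q, R, S, T) contributes 8 new; branch {P=0, Q=1, R=0} (S, T) contributes 4 new; branch {P=1, Q=1, R=0, S=0} (T) contributes 0 new; branch {P=0, Q=1, R=0, S=1} (T) contributes 0 new; branch {P=0, Q=0, R=0} (S, T) contributes 4 new; branch {P=1, Q=0, R=0, S=0} (T) contributes 0 new; branch {P=0, Q=0, R=0, S=1} (T) contributes 0 new; branch {P=1, S=0} (Q, R, T) contributes 0 new. Total: 24.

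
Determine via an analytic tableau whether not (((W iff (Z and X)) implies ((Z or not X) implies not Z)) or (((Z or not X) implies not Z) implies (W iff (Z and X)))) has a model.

Initial set: {T not (((W iff (Z and X)) implies ((Z or not X) implies not Z)) or (((Z or not X) implies not Z) implies (W iff (Z and X))))}.
T not (((W iff (Z and X)) implies ((Z or not X) implies not Z)) or (((Z or not X) implies not Z) implies (W iff (Z and X)))): α-rule — add F ((W iff (Z and X)) implies ((Z or not X) implies not Z)), F (((Z or not X) implies not Z) implies (W iff (Z and X))).
F ((W iff (Z and X)) implies ((Z or not X) implies not Z)): α-rule — add T (W iff (Z and X)), F ((Z or not X) implies not Z).
F (((Z or not X) implies not Z) implies (W iff (Z and X))): α-rule — add T ((Z or not X) implies not Z), F (W iff (Z and X)).
F ((Z or not X) implies not Z): α-rule — add T (Z or not X), F not Z.
T (W iff (Z and X)): β-rule — branch into T W, T (Z and X)  //  F W, F (Z and X).
  branch 1 (add T W, T (Z and X)):
    T (Z and X): α-rule — add T Z, T X.
    T ((Z or not X) implies not Z): β-rule — branch into F (Z or not X)  //  T not Z.
      branch 1.1 (add F (Z or not X)):
        F (Z or not X): α-rule — add F Z, F not X.
        × closes — contains both Z and not Z.
      branch 1.2 (add T not Z):
        × closes — contains both Z and not Z.
  branch 2 (add F W, F (Z and X)):
    T ((Z or not X) implies not Z): β-rule — branch into F (Z or not X)  //  T not Z.
      branch 2.1 (add F (Z or not X)):
        F (Z or not X): α-rule — add F Z, F not X.
        × closes — contains both Z and not Z.
      branch 2.2 (add T not Z):
        × closes — contains both Z and not Z.
All 4 branches close.
Every branch closed; the formula is unsatisfiable.

Unsatisfiable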